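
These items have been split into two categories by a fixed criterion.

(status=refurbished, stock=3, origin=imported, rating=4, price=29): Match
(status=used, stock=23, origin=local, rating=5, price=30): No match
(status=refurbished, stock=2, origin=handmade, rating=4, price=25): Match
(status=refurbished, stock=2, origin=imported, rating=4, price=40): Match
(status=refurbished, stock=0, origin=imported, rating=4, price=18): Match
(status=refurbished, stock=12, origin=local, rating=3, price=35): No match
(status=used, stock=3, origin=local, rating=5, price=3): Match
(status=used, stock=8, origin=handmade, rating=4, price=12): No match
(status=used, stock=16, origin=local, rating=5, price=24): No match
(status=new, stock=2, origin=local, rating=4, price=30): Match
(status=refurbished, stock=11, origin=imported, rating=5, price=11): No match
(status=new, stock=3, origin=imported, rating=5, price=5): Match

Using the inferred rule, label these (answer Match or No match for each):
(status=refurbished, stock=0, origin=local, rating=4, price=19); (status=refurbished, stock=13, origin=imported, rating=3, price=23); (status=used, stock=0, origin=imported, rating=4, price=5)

One predicate separates the groups cleanly: stock ≤ 3.

Match, No match, Match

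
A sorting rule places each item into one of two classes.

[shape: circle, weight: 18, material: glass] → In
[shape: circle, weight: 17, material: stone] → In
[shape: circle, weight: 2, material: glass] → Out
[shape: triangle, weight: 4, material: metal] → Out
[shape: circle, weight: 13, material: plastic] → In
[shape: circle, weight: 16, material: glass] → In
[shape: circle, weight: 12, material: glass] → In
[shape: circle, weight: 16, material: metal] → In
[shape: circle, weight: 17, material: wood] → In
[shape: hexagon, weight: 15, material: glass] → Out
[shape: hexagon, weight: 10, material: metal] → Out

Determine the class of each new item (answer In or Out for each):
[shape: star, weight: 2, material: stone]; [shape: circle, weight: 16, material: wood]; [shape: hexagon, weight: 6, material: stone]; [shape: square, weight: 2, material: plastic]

Out, In, Out, Out

Rule: shape is circle AND weight ≥ 4. This holds for each 'In' example and fails for each 'Out' one.
[shape: star, weight: 2, material: stone]: Out (shape is star, weight = 2).
[shape: circle, weight: 16, material: wood]: In (shape is circle, weight = 16).
[shape: hexagon, weight: 6, material: stone]: Out (shape is hexagon, weight = 6).
[shape: square, weight: 2, material: plastic]: Out (shape is square, weight = 2).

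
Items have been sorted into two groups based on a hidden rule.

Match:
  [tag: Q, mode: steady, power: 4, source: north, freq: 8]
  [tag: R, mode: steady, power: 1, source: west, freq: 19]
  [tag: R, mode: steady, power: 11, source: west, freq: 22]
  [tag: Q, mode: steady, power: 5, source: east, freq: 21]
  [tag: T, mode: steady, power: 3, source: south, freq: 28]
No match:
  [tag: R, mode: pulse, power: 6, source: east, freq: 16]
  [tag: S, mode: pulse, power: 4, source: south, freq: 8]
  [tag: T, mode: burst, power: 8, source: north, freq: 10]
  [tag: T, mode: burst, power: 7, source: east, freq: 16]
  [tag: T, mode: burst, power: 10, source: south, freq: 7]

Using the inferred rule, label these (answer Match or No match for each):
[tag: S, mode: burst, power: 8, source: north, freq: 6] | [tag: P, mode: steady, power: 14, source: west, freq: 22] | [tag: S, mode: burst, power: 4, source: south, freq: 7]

No match, Match, No match

Comparing the two groups points to one rule — mode is steady.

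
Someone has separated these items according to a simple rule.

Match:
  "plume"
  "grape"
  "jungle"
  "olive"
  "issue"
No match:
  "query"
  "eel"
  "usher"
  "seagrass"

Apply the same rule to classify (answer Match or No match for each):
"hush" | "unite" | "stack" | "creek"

The classifier is using: ends with 'e'.

No match, Match, No match, No match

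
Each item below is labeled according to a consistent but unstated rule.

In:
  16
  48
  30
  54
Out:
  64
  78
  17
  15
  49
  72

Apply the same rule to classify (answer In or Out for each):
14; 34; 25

The distinguishing property — even AND at most 54 — holds for all the 'In' cases and none of the 'Out' cases.

In, In, Out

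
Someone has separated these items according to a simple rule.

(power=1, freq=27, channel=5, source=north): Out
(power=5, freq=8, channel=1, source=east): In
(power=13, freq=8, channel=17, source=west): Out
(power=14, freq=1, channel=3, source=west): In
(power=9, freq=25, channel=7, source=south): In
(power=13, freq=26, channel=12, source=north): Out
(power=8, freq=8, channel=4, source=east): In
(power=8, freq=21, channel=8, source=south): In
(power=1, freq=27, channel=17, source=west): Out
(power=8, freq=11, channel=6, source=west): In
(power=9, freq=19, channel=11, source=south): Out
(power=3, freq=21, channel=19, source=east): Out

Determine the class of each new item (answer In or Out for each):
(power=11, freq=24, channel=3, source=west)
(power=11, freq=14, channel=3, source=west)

In, In

One predicate separates the groups cleanly: channel ≤ 8 AND freq ≤ 25.
(power=11, freq=24, channel=3, source=west): channel = 3, freq = 24, has this property → In.
(power=11, freq=14, channel=3, source=west): channel = 3, freq = 14, has this property → In.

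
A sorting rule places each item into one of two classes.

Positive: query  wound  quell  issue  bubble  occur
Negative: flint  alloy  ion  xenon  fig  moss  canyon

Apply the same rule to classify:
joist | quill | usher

The classifier is using: contains 'u'.
joist — no 'u', hence Negative.
quill — has 'u', hence Positive.
usher — has 'u', hence Positive.

Negative, Positive, Positive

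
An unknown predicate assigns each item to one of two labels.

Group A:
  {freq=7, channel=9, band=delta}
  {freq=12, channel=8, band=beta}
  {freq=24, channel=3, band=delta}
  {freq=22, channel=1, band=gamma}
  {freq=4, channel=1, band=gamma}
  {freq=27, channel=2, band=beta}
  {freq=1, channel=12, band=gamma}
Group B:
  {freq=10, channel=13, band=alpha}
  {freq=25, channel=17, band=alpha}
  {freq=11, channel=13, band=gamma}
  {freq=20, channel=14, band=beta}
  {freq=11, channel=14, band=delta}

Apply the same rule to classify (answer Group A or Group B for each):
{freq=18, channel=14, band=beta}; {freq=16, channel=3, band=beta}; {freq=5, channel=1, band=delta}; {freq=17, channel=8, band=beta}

The distinguishing property — channel ≤ 12 — holds for all the 'Group A' cases and none of the 'Group B' cases.
{freq=18, channel=14, band=beta}: Group B (channel = 14).
{freq=16, channel=3, band=beta}: Group A (channel = 3).
{freq=5, channel=1, band=delta}: Group A (channel = 1).
{freq=17, channel=8, band=beta}: Group A (channel = 8).

Group B, Group A, Group A, Group A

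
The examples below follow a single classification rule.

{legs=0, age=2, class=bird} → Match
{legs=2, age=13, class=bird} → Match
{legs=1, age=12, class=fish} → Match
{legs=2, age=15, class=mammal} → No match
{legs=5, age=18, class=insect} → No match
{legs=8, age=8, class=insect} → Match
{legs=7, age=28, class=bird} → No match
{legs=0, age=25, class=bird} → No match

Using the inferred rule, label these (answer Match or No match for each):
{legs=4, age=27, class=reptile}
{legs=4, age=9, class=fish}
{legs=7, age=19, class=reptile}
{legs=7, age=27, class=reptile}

The simplest hypothesis consistent with all the labels is: age ≤ 13.
{legs=4, age=27, class=reptile}: age = 27 — doesn't qualify, so No match. {legs=4, age=9, class=fish}: age = 9 — satisfies this, so Match. {legs=7, age=19, class=reptile}: age = 19 — doesn't qualify, so No match. {legs=7, age=27, class=reptile}: age = 27 — doesn't qualify, so No match.

No match, Match, No match, No match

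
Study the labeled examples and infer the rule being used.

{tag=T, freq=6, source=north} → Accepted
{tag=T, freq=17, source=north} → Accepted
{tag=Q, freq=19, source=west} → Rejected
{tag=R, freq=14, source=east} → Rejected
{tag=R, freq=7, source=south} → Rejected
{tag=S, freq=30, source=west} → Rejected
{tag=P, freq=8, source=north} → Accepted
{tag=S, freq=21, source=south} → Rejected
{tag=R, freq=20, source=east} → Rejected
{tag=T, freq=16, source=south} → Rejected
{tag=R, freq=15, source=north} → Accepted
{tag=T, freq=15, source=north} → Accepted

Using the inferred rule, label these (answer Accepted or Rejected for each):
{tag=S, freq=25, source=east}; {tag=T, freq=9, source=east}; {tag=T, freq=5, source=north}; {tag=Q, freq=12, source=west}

Rejected, Rejected, Accepted, Rejected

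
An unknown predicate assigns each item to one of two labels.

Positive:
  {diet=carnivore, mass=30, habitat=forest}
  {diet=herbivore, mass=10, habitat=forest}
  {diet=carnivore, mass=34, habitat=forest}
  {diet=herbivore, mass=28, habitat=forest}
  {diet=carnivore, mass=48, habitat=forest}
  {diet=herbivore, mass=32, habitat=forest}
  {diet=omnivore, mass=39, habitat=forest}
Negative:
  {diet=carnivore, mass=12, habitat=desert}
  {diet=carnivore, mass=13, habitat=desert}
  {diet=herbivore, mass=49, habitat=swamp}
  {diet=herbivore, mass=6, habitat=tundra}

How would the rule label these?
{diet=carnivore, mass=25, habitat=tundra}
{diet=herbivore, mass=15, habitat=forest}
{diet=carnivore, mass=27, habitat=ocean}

Comparing the two groups points to one rule — habitat is forest.
Negative: {diet=carnivore, mass=25, habitat=tundra}, since habitat is tundra.
Positive: {diet=herbivore, mass=15, habitat=forest}, since habitat is forest.
Negative: {diet=carnivore, mass=27, habitat=ocean}, since habitat is ocean.

Negative, Positive, Negative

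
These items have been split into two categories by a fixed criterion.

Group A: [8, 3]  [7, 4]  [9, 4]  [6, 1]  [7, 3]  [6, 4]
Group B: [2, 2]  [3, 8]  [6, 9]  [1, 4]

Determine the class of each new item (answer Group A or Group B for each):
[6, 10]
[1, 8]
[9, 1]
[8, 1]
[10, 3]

Group B, Group B, Group A, Group A, Group A

The classifier is using: first > second.
[6, 10] — 6 < 10, hence Group B. [1, 8] — 1 < 8, hence Group B. [9, 1] — 9 > 1, hence Group A. [8, 1] — 8 > 1, hence Group A. [10, 3] — 10 > 3, hence Group A.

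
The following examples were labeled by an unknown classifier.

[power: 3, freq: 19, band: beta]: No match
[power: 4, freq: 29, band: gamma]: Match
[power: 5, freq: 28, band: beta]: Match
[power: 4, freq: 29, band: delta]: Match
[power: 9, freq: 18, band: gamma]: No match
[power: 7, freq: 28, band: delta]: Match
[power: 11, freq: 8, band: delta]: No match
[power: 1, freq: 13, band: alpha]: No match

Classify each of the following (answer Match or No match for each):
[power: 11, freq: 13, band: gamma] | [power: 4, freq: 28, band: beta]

No match, Match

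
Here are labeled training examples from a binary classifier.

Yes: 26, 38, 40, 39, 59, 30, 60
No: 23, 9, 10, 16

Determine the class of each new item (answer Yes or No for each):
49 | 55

The rule appears to be: at least 26.
49: 49 ≥ 26, matches → Yes. 55: 55 ≥ 26, matches → Yes.

Yes, Yes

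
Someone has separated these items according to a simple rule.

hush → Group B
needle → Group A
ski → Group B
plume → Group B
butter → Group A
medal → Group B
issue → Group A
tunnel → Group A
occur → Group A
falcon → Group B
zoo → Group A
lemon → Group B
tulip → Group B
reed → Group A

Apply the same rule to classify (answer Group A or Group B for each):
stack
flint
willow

One predicate separates the groups cleanly: has a double letter.
Group B: stack, since no doubled letter. Group B: flint, since no doubled letter. Group A: willow, since 'll' doubled.

Group B, Group B, Group A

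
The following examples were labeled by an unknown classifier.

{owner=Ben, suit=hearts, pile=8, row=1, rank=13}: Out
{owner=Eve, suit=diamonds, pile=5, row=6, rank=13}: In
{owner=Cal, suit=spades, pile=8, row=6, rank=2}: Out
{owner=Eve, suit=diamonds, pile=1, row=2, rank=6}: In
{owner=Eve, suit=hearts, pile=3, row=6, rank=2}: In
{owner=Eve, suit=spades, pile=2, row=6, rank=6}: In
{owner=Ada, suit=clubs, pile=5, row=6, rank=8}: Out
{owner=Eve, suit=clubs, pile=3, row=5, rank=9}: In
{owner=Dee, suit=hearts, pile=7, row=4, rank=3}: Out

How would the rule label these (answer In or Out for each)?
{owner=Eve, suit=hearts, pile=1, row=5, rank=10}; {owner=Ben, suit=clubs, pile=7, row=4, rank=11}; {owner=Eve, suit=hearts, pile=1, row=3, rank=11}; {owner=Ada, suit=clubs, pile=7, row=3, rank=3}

'In' ⟺ owner is Eve.
{owner=Eve, suit=hearts, pile=1, row=5, rank=10}: owner is Eve — has this property, so In. {owner=Ben, suit=clubs, pile=7, row=4, rank=11}: owner is Ben — doesn't qualify, so Out. {owner=Eve, suit=hearts, pile=1, row=3, rank=11}: owner is Eve — has this property, so In. {owner=Ada, suit=clubs, pile=7, row=3, rank=3}: owner is Ada — doesn't qualify, so Out.

In, Out, In, Out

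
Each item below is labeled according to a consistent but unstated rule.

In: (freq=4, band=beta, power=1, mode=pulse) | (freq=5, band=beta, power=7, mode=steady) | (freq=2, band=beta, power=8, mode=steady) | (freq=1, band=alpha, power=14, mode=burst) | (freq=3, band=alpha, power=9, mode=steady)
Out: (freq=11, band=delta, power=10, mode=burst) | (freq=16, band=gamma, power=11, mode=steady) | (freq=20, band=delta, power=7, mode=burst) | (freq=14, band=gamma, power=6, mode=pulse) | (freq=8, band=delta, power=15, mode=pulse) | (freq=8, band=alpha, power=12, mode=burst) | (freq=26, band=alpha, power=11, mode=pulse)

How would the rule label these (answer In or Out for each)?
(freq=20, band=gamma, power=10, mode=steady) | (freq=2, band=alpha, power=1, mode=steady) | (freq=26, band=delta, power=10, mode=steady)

Out, In, Out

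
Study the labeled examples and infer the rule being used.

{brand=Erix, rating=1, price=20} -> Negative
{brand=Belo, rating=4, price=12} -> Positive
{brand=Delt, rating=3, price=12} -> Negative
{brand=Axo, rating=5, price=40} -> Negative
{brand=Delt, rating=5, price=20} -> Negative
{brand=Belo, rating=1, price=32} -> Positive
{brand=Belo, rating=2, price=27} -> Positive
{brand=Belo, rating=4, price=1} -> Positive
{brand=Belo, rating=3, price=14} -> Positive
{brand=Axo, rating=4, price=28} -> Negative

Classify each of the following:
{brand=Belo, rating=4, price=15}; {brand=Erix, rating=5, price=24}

'Positive' ⟺ brand is Belo.
{brand=Belo, rating=4, price=15}: brand is Belo, passes → Positive. {brand=Erix, rating=5, price=24}: brand is Erix, does not fit → Negative.

Positive, Negative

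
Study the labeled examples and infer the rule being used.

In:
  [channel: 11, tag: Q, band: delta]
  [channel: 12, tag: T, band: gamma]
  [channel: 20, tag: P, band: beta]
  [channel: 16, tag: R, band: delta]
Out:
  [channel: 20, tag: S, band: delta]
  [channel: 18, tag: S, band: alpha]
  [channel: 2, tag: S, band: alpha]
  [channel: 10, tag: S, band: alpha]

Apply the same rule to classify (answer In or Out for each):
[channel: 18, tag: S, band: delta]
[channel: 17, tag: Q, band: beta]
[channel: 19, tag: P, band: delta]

The common property of the 'In' items is: tag is not S. No 'Out' item has it.
[channel: 18, tag: S, band: delta]: Out (tag is S).
[channel: 17, tag: Q, band: beta]: In (tag is Q).
[channel: 19, tag: P, band: delta]: In (tag is P).

Out, In, In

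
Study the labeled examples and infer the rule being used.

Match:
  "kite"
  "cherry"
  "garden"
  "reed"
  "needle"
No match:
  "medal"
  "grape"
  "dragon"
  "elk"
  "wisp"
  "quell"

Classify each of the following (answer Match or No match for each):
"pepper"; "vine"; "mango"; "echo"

The classifier is using: even length AND contains 'e'.
"pepper": length 6, has 'e' — satisfies this, so Match.
"vine": length 4, has 'e' — satisfies this, so Match.
"mango": length 5, no 'e' — does not pass, so No match.
"echo": length 4, has 'e' — satisfies this, so Match.

Match, Match, No match, Match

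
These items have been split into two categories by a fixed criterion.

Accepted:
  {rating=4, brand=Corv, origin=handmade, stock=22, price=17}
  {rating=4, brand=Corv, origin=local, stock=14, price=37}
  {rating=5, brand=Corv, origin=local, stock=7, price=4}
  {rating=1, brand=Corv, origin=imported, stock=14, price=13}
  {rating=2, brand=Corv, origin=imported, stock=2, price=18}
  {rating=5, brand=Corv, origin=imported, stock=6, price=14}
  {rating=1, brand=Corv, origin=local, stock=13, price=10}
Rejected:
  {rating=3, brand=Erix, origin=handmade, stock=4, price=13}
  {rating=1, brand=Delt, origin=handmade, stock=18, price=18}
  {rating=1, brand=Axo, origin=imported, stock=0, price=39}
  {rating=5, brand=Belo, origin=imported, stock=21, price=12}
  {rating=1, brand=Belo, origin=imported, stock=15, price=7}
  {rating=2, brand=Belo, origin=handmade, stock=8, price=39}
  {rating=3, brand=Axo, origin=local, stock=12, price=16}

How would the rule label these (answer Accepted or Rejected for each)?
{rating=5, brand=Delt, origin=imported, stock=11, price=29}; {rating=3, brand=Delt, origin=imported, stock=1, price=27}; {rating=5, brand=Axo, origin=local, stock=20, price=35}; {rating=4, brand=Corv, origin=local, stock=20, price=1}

A rule that fits every label: brand is Corv — true of each 'Accepted' example, false of each 'Rejected' one.
{rating=5, brand=Delt, origin=imported, stock=11, price=29}: Rejected (brand is Delt). {rating=3, brand=Delt, origin=imported, stock=1, price=27}: Rejected (brand is Delt). {rating=5, brand=Axo, origin=local, stock=20, price=35}: Rejected (brand is Axo). {rating=4, brand=Corv, origin=local, stock=20, price=1}: Accepted (brand is Corv).

Rejected, Rejected, Rejected, Accepted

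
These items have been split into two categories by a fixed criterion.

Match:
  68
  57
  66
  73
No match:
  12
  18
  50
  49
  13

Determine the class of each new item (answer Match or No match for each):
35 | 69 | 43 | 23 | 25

The rule appears to be: at least 57.

No match, Match, No match, No match, No match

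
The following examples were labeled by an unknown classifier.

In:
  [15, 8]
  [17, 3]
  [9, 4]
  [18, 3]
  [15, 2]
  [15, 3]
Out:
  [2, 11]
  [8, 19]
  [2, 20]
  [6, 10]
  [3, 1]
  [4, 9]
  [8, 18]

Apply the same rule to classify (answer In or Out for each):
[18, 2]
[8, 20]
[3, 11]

In, Out, Out

One predicate separates the groups cleanly: first ≥ 9.
[18, 2]: first 18 — passes, so In.
[8, 20]: first 8 — does not satisfy this, so Out.
[3, 11]: first 3 — does not satisfy this, so Out.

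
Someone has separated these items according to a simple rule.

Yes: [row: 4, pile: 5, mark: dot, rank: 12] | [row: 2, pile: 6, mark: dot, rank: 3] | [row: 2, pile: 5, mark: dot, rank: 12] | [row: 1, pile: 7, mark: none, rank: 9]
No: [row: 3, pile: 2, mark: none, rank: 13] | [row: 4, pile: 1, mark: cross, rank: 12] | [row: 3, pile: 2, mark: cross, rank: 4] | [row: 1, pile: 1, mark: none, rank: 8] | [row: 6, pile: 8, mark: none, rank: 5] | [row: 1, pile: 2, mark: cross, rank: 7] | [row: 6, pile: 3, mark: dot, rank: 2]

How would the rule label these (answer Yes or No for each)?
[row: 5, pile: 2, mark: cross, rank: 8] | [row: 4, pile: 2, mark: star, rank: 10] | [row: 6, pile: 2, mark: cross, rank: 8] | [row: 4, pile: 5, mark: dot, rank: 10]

The common property of the 'Yes' items is: pile ≥ 3 AND row ≤ 4. No 'No' item has it.
[row: 5, pile: 2, mark: cross, rank: 8]: pile = 2, row = 5 — does not pass, so No. [row: 4, pile: 2, mark: star, rank: 10]: pile = 2, row = 4 — does not pass, so No. [row: 6, pile: 2, mark: cross, rank: 8]: pile = 2, row = 6 — does not pass, so No. [row: 4, pile: 5, mark: dot, rank: 10]: pile = 5, row = 4 — checks out, so Yes.

No, No, No, Yes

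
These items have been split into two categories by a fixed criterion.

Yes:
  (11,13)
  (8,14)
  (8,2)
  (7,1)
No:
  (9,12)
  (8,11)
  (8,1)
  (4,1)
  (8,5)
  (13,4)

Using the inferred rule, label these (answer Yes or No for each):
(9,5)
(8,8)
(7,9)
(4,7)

The pattern is that an item is 'Yes' exactly when: sum is even.

Yes, Yes, Yes, No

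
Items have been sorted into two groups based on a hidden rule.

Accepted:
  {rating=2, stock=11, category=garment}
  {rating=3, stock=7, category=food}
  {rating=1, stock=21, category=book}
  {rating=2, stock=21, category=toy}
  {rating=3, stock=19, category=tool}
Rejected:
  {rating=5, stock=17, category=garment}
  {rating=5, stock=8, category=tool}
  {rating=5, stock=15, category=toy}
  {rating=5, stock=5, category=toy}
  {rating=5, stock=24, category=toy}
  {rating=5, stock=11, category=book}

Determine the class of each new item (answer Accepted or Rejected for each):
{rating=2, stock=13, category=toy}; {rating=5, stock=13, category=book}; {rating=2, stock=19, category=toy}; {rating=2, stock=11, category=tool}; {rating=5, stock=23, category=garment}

The simplest hypothesis consistent with all the labels is: rating ≤ 3.
{rating=2, stock=13, category=toy}: Accepted (rating = 2).
{rating=5, stock=13, category=book}: Rejected (rating = 5).
{rating=2, stock=19, category=toy}: Accepted (rating = 2).
{rating=2, stock=11, category=tool}: Accepted (rating = 2).
{rating=5, stock=23, category=garment}: Rejected (rating = 5).

Accepted, Rejected, Accepted, Accepted, Rejected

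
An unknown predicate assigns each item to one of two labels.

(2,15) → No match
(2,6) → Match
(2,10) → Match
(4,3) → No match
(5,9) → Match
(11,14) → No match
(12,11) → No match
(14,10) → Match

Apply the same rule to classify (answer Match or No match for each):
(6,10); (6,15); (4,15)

Match, No match, No match

Looking at the examples, the only property every 'Match' case has and every 'No match' case lacks is: sum is even.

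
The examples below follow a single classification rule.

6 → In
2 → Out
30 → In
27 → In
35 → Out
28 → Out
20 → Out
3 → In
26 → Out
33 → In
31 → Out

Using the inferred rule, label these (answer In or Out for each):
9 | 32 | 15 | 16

In, Out, In, Out

Every 'In' example satisfies: multiple of 3. None of the 'Out' examples do.
9 — 9 = 3·3, hence In.
32 — 32 = 3·10 + 2, hence Out.
15 — 15 = 3·5, hence In.
16 — 16 = 3·5 + 1, hence Out.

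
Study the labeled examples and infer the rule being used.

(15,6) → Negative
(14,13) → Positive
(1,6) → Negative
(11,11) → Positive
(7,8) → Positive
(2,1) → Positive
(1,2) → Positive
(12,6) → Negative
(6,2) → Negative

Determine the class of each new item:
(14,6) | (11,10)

The classifier is using: |first − second| ≤ 1.
(14,6): |14−6| = 8 — does not satisfy this, so Negative. (11,10): |11−10| = 1 — fits, so Positive.

Negative, Positive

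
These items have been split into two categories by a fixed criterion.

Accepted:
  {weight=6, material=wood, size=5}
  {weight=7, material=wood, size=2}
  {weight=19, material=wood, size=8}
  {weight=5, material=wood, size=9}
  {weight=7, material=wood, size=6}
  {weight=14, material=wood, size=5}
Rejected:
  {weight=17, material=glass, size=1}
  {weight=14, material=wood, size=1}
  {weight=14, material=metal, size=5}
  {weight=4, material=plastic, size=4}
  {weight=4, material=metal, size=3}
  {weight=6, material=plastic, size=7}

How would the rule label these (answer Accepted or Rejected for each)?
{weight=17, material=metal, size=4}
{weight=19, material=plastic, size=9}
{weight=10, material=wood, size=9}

Rejected, Rejected, Accepted

The rule appears to be: material is wood AND size ≥ 2.
{weight=17, material=metal, size=4} → material is metal, size = 4 → Rejected.
{weight=19, material=plastic, size=9} → material is plastic, size = 9 → Rejected.
{weight=10, material=wood, size=9} → material is wood, size = 9 → Accepted.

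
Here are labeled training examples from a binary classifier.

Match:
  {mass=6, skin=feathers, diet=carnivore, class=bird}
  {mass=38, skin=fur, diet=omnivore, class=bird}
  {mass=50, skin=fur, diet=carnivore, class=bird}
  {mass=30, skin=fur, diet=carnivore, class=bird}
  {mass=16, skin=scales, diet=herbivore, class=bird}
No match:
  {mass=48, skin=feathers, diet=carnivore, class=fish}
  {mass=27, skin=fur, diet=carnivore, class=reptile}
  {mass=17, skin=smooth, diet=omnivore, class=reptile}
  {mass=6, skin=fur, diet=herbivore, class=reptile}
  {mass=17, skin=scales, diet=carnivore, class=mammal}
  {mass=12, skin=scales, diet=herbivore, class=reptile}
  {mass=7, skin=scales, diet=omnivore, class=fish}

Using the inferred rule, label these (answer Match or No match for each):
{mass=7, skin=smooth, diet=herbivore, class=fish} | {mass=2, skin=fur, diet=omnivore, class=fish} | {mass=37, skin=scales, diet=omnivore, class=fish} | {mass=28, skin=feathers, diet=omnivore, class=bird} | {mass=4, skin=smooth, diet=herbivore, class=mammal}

No match, No match, No match, Match, No match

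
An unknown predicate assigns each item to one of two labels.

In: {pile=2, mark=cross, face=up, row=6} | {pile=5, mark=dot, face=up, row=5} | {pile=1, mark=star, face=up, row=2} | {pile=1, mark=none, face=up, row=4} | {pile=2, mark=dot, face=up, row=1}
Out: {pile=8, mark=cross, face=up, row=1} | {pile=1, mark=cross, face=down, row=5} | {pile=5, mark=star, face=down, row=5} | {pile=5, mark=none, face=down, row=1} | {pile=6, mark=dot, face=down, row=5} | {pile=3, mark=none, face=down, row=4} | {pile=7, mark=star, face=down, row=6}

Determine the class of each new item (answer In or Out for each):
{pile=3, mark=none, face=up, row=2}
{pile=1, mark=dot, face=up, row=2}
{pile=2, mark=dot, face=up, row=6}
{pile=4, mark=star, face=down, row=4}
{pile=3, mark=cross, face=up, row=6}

In, In, In, Out, In

Every 'In' example satisfies: face is up AND pile ≤ 5. None of the 'Out' examples do.
{pile=3, mark=none, face=up, row=2} — face is up, pile = 3, hence In.
{pile=1, mark=dot, face=up, row=2} — face is up, pile = 1, hence In.
{pile=2, mark=dot, face=up, row=6} — face is up, pile = 2, hence In.
{pile=4, mark=star, face=down, row=4} — face is down, pile = 4, hence Out.
{pile=3, mark=cross, face=up, row=6} — face is up, pile = 3, hence In.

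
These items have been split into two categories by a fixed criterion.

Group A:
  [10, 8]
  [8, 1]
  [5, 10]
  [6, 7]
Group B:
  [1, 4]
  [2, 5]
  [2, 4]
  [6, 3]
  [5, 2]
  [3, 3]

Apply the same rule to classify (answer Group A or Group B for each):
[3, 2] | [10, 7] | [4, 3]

Group B, Group A, Group B

The classifier is using: max ≥ 7.
[3, 2] → max 3 → Group B.
[10, 7] → max 10 → Group A.
[4, 3] → max 4 → Group B.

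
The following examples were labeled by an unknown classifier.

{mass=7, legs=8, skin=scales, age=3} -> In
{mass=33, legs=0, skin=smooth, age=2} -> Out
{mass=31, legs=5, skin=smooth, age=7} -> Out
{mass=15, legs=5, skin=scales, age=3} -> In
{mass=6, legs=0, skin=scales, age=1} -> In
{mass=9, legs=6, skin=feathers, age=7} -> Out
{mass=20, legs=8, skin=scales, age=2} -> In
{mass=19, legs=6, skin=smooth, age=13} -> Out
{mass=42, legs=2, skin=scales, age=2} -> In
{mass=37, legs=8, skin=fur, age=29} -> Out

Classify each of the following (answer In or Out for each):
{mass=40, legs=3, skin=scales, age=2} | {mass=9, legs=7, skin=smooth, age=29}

In, Out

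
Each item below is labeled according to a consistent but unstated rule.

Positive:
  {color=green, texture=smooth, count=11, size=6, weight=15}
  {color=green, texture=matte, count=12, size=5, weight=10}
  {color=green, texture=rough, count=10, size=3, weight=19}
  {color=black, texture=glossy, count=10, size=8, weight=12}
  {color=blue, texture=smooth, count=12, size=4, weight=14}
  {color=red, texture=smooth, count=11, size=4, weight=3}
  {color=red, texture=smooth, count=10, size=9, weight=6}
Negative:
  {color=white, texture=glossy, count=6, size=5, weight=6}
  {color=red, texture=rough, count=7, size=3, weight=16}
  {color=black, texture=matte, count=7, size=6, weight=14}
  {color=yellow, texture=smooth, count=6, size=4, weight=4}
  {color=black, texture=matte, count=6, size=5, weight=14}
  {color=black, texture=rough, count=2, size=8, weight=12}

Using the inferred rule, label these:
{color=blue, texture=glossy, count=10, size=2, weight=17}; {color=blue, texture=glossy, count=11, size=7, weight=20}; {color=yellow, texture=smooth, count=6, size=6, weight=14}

Positive, Positive, Negative

'Positive' ⟺ count ≥ 10.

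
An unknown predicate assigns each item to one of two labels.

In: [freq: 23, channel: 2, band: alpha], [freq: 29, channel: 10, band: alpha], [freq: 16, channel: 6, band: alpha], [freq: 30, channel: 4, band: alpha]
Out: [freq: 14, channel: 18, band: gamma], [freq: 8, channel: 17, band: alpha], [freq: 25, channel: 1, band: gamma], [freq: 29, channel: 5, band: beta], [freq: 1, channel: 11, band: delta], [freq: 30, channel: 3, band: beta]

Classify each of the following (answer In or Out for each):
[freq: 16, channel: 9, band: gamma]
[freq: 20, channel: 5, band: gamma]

Every 'In' example satisfies: band is alpha AND freq ≥ 14. None of the 'Out' examples do.

Out, Out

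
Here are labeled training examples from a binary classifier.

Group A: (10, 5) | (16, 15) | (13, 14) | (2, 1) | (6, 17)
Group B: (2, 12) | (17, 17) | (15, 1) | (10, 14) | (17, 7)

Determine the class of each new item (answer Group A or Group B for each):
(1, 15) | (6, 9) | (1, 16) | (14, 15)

All 'Group A' examples share one property — sum is odd — and every 'Group B' example lacks it.
Group B: (1, 15), since 1+15 = 16.
Group A: (6, 9), since 6+9 = 15.
Group A: (1, 16), since 1+16 = 17.
Group A: (14, 15), since 14+15 = 29.

Group B, Group A, Group A, Group A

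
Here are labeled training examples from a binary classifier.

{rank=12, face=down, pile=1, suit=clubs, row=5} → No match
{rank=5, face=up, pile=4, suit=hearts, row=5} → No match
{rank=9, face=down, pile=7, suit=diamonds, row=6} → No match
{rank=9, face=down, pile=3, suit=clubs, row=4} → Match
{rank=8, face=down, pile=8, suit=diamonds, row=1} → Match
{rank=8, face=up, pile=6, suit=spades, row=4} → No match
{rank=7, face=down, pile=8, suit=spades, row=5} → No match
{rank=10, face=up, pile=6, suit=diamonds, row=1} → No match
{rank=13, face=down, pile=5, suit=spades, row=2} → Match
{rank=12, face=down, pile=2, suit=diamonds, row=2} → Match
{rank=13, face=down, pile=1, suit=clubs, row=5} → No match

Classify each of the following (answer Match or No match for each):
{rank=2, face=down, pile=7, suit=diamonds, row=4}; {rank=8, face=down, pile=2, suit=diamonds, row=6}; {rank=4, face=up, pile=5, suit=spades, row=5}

Match, No match, No match

The pattern is that an item is 'Match' exactly when: face is down AND row ≤ 4.
{rank=2, face=down, pile=7, suit=diamonds, row=4}: Match (face is down, row = 4).
{rank=8, face=down, pile=2, suit=diamonds, row=6}: No match (face is down, row = 6).
{rank=4, face=up, pile=5, suit=spades, row=5}: No match (face is up, row = 5).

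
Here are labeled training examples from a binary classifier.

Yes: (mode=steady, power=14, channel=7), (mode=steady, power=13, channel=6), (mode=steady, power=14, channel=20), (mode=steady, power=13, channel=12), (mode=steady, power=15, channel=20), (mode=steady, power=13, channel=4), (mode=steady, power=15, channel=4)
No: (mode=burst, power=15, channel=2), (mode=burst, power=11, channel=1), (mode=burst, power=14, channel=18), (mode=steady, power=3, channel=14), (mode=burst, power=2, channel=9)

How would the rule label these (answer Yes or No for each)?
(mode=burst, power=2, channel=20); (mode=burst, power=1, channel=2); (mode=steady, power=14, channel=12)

Every 'Yes' example satisfies: mode is steady AND power ≥ 11. None of the 'No' examples do.

No, No, Yes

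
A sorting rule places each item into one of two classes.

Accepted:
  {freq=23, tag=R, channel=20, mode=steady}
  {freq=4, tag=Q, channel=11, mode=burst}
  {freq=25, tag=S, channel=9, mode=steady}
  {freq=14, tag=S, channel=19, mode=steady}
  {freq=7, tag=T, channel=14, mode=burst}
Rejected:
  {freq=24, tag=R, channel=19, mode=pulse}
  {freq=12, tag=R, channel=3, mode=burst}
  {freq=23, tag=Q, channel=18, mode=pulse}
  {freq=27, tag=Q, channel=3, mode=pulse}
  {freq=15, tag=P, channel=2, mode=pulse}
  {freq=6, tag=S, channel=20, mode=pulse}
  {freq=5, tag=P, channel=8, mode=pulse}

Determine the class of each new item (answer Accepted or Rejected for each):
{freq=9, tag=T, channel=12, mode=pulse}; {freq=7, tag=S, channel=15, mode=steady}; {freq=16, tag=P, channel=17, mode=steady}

Rejected, Accepted, Accepted

The distinguishing property — mode is not pulse AND channel ≥ 8 — holds for all the 'Accepted' cases and none of the 'Rejected' cases.
{freq=9, tag=T, channel=12, mode=pulse}: mode is pulse, channel = 12, doesn't match → Rejected.
{freq=7, tag=S, channel=15, mode=steady}: mode is steady, channel = 15, fits → Accepted.
{freq=16, tag=P, channel=17, mode=steady}: mode is steady, channel = 17, fits → Accepted.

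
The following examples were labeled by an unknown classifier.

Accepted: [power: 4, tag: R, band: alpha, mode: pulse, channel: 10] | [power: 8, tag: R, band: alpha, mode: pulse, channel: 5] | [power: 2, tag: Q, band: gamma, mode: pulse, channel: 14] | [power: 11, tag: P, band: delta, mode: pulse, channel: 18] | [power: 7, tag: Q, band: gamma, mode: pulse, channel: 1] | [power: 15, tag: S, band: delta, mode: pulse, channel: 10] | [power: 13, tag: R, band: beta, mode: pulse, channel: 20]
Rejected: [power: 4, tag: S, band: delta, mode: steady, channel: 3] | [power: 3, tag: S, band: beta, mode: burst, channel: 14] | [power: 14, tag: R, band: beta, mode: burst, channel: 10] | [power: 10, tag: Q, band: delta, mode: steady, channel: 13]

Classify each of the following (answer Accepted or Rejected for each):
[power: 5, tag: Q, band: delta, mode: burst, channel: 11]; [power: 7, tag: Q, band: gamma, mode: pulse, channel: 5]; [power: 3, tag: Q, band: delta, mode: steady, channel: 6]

Rejected, Accepted, Rejected

Comparing the two groups points to one rule — mode is pulse.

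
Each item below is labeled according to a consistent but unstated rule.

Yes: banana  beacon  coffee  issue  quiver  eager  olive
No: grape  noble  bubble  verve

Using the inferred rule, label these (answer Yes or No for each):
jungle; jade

No, No

All 'Yes' examples share one property — has ≥ 3 vowels — and every 'No' example lacks it.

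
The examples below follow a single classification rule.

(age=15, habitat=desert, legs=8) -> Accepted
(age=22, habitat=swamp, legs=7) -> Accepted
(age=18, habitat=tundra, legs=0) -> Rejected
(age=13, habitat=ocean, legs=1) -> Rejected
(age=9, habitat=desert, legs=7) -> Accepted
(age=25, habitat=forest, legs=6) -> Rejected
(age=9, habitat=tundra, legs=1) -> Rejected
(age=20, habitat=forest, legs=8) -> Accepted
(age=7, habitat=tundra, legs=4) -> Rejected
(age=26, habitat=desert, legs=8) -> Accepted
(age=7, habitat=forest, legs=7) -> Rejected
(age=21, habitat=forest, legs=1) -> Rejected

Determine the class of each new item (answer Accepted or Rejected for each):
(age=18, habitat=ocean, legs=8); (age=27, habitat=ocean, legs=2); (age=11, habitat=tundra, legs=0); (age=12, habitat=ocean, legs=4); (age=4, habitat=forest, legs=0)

The simplest hypothesis consistent with all the labels is: legs ≥ 7 AND age ≥ 9.
(age=18, habitat=ocean, legs=8): Accepted (legs = 8, age = 18). (age=27, habitat=ocean, legs=2): Rejected (legs = 2, age = 27). (age=11, habitat=tundra, legs=0): Rejected (legs = 0, age = 11). (age=12, habitat=ocean, legs=4): Rejected (legs = 4, age = 12). (age=4, habitat=forest, legs=0): Rejected (legs = 0, age = 4).

Accepted, Rejected, Rejected, Rejected, Rejected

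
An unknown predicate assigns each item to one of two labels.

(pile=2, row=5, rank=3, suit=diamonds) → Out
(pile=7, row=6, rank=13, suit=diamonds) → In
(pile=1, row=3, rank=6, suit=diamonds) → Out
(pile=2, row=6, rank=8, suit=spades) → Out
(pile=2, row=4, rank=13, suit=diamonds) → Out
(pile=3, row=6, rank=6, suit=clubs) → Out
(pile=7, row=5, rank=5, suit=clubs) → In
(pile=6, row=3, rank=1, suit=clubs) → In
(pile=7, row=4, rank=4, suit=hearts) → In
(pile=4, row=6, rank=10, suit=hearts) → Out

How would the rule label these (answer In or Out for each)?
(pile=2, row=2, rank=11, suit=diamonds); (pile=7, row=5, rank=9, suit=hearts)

The classifier is using: pile ≥ 6.
(pile=2, row=2, rank=11, suit=diamonds) — pile = 2, hence Out.
(pile=7, row=5, rank=9, suit=hearts) — pile = 7, hence In.

Out, In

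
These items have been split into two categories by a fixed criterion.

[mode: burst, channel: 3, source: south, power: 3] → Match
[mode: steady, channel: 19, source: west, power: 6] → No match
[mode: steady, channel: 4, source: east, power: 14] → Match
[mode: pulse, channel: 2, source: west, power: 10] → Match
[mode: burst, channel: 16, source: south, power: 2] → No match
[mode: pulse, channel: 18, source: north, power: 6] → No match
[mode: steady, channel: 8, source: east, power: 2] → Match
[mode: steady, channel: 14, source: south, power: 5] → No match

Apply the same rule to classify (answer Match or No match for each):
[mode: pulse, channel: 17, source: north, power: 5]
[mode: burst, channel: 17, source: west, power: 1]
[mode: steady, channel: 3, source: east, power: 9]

Rule: channel ≤ 8. This holds for each 'Match' example and fails for each 'No match' one.
[mode: pulse, channel: 17, source: north, power: 5]: channel = 17, doesn't qualify → No match.
[mode: burst, channel: 17, source: west, power: 1]: channel = 17, doesn't qualify → No match.
[mode: steady, channel: 3, source: east, power: 9]: channel = 3, passes → Match.

No match, No match, Match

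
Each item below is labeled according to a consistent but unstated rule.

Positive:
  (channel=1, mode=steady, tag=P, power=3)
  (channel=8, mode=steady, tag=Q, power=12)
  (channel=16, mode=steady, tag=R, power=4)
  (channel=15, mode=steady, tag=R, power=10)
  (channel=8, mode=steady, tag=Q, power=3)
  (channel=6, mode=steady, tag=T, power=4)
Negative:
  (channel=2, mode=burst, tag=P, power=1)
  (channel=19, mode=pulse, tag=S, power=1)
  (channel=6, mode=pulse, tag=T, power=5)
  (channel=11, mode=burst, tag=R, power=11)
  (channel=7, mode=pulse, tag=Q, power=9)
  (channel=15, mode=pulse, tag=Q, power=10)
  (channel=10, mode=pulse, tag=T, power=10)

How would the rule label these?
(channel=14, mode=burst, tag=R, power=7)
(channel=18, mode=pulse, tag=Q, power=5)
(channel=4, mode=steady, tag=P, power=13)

The common property of the 'Positive' items is: mode is steady. No 'Negative' item has it.
(channel=14, mode=burst, tag=R, power=7): Negative (mode is burst). (channel=18, mode=pulse, tag=Q, power=5): Negative (mode is pulse). (channel=4, mode=steady, tag=P, power=13): Positive (mode is steady).

Negative, Negative, Positive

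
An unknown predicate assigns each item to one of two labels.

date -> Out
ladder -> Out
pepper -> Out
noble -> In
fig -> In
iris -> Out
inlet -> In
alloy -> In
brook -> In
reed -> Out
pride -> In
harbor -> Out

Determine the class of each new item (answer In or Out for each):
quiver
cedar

The simplest hypothesis consistent with all the labels is: odd length.
quiver: length 6 — does not satisfy this, so Out. cedar: length 5 — meets the rule, so In.

Out, In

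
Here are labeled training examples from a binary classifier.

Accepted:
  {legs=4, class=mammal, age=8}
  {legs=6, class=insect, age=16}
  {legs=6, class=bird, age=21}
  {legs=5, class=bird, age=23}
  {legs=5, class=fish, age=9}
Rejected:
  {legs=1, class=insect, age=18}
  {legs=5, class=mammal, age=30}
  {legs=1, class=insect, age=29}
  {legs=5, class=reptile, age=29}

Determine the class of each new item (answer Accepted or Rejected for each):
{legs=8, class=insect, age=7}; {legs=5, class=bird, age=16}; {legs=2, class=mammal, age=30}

Accepted, Accepted, Rejected

The common property of the 'Accepted' items is: legs ≥ 4 AND age ≤ 23. No 'Rejected' item has it.
{legs=8, class=insect, age=7}: Accepted (legs = 8, age = 7). {legs=5, class=bird, age=16}: Accepted (legs = 5, age = 16). {legs=2, class=mammal, age=30}: Rejected (legs = 2, age = 30).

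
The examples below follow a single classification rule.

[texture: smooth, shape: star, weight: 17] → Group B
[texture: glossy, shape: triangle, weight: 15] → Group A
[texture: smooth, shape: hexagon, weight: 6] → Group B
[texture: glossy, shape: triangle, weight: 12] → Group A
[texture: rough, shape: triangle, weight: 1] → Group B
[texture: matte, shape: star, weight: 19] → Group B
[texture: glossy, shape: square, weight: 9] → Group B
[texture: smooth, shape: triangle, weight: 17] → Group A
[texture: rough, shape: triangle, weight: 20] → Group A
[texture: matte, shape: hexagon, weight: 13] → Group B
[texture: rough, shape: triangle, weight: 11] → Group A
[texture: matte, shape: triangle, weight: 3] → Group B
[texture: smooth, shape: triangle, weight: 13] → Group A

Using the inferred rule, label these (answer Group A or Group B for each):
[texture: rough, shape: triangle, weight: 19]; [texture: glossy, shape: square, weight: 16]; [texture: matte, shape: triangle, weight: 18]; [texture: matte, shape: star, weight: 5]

Group A, Group B, Group A, Group B

The rule appears to be: shape is triangle AND weight ≥ 6.
[texture: rough, shape: triangle, weight: 19] → shape is triangle, weight = 19 → Group A.
[texture: glossy, shape: square, weight: 16] → shape is square, weight = 16 → Group B.
[texture: matte, shape: triangle, weight: 18] → shape is triangle, weight = 18 → Group A.
[texture: matte, shape: star, weight: 5] → shape is star, weight = 5 → Group B.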